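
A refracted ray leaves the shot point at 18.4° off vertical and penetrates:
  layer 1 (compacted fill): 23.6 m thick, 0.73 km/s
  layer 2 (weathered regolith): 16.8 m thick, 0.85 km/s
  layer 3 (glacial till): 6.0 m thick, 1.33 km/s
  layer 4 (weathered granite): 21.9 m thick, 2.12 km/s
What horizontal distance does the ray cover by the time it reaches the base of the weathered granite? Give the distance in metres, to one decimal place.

68.9 m

Ray parameter p = sin 18.4° / 0.73 km/s = 4.3240e-01 s/km.
Layer 1: θ = 18.40°; offset = 23.6·tan 18.40° = 7.851 m.
Layer 2: sin θ = p·0.85 = 0.3675 → θ = 21.56°; offset = 16.8·tan 21.56° = 6.639 m.
Layer 3: sin θ = p·1.33 = 0.5751 → θ = 35.11°; offset = 6.0·tan 35.11° = 4.218 m.
Layer 4: sin θ = p·2.12 = 0.9167 → θ = 66.45°; offset = 21.9·tan 66.45° = 50.235 m.
Summing the layer offsets gives 68.943 m.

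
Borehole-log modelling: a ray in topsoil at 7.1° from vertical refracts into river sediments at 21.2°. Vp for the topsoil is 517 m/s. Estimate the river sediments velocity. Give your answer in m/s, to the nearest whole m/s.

1513 m/s

sin 7.1° = 0.1236; sin 21.2° = 0.3616.
V₂ = V₁·(sin θ₂/sin θ₁) = 517·(0.3616/0.1236) = 1512.60 m/s.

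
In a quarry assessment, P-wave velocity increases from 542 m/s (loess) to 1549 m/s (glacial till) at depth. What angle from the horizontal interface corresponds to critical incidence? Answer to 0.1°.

69.5°

At critical incidence the refracted ray runs along the interface (θ₂ = 90°), so sin θ_c = V₁/V₂.
θ_c = arcsin(542/1549) = arcsin 0.3499 = 20.48°.
Measured from the interface: 90° − 20.48° = 69.52°.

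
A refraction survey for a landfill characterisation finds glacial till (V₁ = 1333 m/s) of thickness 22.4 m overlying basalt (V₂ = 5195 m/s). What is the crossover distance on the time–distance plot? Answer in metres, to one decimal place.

θ_c = arcsin(1333/5195) = 14.87°, so cos θ_c = 0.9665 and tᵢ = 2h cos θ_c/V₁ = 0.0325 s.
At crossover x/V₁ = x/V₂ + tᵢ ⇒ x = tᵢ/(1/V₁ − 1/V₂) = 0.03248/(7.5019e-04 − 1.9249e-04) = 58.25 m.

58.2 m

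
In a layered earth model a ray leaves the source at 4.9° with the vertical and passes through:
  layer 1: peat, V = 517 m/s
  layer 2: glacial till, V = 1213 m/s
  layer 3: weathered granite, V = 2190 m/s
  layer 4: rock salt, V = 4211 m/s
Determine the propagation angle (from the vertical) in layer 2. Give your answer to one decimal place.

11.6°

Ray parameter p = sin 4.9° / 517 = 1.6522e-04 s/m.
sin θ_2 = p·V_2 = 1.6522e-04 × 1213 = 0.2004.
θ_2 = 11.56° from the vertical.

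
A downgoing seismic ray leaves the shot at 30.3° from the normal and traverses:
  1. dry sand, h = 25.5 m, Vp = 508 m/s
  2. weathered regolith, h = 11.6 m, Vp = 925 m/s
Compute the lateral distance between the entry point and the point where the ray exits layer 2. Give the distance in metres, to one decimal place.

Apply Snell's law at each interface; in layer i the horizontal offset is hᵢ·tan θᵢ.
Layer 1: θ = 30.30°; offset = 25.5·tan 30.30° = 14.901 m.
Layer 2: sin θ = 925·sin 30.3°/508 = 0.9187, θ = 66.73°; offset = 11.6·tan 66.73° = 26.978 m.
Σ offsets = 41.879 m.

41.9 m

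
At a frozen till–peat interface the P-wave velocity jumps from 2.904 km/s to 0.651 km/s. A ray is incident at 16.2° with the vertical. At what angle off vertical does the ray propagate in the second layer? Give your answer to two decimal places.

3.59°

Snell's law: sin θ₂ = (V₂/V₁)·sin θ₁ = (0.651/2.904)·sin 16.2° = 0.0625.
θ₂ = arcsin 0.0625 = 3.59° from the normal.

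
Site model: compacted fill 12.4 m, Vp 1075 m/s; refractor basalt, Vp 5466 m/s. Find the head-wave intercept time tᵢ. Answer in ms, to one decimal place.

22.6 ms

θ_c = arcsin(V₁/V₂) = arcsin(1075/5466) = 11.34°; cos θ_c = 0.9805.
tᵢ = 2h·cos θ_c / V₁ = 2·12.4·0.9805 / 1075 = 0.02262 s.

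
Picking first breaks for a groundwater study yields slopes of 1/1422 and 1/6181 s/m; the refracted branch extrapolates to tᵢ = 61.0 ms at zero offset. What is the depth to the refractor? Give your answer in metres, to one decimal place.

h = tᵢ·V₁·V₂ / (2·√(V₂²−V₁²)).
√(V₂²−V₁²) = √(6181² − 1422²) = 6015.2 m/s.
h = 0.061 s × 1422 × 6181 / (2 × 6015.2) = 44.57 m.

44.6 m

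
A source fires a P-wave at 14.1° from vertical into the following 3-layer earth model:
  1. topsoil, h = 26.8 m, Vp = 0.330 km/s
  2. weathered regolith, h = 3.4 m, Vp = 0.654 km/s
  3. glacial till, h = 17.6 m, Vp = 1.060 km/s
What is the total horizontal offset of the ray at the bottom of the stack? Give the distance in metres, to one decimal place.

30.7 m

Ray parameter p = sin 14.1° / 0.330 km/s = 7.3823e-01 s/km.
Layer 1: θ = 14.10°; offset = 26.8·tan 14.10° = 6.732 m.
Layer 2: sin θ = p·0.654 = 0.4828 → θ = 28.87°; offset = 3.4·tan 28.87° = 1.874 m.
Layer 3: sin θ = p·1.060 = 0.7825 → θ = 51.49°; offset = 17.6·tan 51.49° = 22.120 m.
Σ offsets = 30.726 m.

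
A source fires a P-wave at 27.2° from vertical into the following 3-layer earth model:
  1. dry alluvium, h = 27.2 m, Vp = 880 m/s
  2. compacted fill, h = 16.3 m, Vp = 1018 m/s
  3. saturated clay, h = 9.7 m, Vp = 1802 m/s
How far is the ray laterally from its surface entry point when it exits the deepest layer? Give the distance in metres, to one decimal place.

49.9 m

p = sin θ₁/V₁ = sin 27.2°/880 = 5.1943e-04 s/m is conserved through the stack.
Layer 1: θ = 27.20°; offset = 27.2·tan 27.20° = 13.979 m.
Layer 2: sin θ = p·1018 = 0.5288 → θ = 31.92°; offset = 16.3·tan 31.92° = 10.155 m.
Layer 3: sin θ = p·1802 = 0.9360 → θ = 69.39°; offset = 9.7·tan 69.39° = 25.796 m.
Σ offsets = 49.930 m.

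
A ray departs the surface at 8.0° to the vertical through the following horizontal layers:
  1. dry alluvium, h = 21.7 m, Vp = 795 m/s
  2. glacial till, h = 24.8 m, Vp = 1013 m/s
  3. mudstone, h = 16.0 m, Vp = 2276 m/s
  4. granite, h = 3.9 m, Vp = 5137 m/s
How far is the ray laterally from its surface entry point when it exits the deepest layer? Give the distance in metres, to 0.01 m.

Apply Snell's law at each interface; in layer i the horizontal offset is hᵢ·tan θᵢ.
Layer 1: θ = 8.00°; offset = 21.7·tan 8.00° = 3.0497 m.
Layer 2: sin θ = 1013·sin 8.0°/795 = 0.1773, θ = 10.21°; offset = 24.8·tan 10.21° = 4.4688 m.
Layer 3: sin θ = 2276·sin 8.0°/795 = 0.3984, θ = 23.48°; offset = 16.0·tan 23.48° = 6.9505 m.
Layer 4: sin θ = 5137·sin 8.0°/795 = 0.8993, θ = 64.06°; offset = 3.9·tan 64.06° = 8.0190 m.
Σ offsets = 22.4881 m.

22.49 m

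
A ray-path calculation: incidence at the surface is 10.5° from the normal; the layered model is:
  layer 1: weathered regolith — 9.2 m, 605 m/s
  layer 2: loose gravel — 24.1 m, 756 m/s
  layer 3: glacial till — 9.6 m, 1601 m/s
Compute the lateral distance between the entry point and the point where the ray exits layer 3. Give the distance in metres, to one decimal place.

Apply Snell's law at each interface; in layer i the horizontal offset is hᵢ·tan θᵢ.
Layer 1: θ = 10.50°; offset = 9.2·tan 10.50° = 1.705 m.
Layer 2: sin θ = 756·sin 10.5°/605 = 0.2277, θ = 13.16°; offset = 24.1·tan 13.16° = 5.636 m.
Layer 3: sin θ = 1601·sin 10.5°/605 = 0.4822, θ = 28.83°; offset = 9.6·tan 28.83° = 5.285 m.
Summing the layer offsets gives 12.626 m.

12.6 m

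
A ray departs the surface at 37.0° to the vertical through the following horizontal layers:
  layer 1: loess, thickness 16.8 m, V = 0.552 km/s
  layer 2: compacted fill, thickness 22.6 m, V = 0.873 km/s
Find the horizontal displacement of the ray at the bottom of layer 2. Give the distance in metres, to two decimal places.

Ray parameter p = sin 37.0° / 0.552 km/s = 1.0902e+00 s/km.
Layer 1: θ = 37.00°; offset = 16.8·tan 37.00° = 12.6597 m.
Layer 2: sin θ = p·0.873 = 0.9518 → θ = 72.14°; offset = 22.6·tan 72.14° = 70.1186 m.
Σ offsets = 82.7783 m.

82.78 m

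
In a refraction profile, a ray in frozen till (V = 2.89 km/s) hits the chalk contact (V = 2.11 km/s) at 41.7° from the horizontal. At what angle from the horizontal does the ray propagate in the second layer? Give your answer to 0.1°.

57.0°

Angle from the normal: 90° − 41.7° = 48.3°.
sin θ₁/V₁ = sin θ₂/V₂ ⇒ sin θ₂ = 2.11·sin 48.3°/2.89 = 2.11·0.7466/2.89 = 0.5451.
θ₂ = sin⁻¹(0.5451) = 33.03° (from vertical).
From the interface: 90° − 33.03° = 56.97°.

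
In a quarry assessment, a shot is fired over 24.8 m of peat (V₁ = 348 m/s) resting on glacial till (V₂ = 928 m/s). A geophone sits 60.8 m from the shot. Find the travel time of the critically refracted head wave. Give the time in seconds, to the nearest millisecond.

t = x/V₂ + 2h·√(V₂²−V₁²)/(V₁V₂).
√(V₂²−V₁²) = √(928²−348²) = 860.3 m/s; delay term = 2·24.8·860.3/(348·928) = 0.13213 s.
t = 60.8/928 + 0.13213 = 0.19764 s.

0.198 s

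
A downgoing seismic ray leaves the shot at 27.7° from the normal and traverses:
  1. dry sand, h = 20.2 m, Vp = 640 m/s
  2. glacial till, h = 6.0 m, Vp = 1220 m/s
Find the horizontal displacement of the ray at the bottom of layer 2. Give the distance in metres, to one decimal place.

Ray parameter p = sin 27.7° / 640 m/s = 7.2632e-04 s/m.
Layer 1: θ = 27.70°; offset = 20.2·tan 27.70° = 10.605 m.
Layer 2: sin θ = p·1220 = 0.8861 → θ = 62.39°; offset = 6.0·tan 62.39° = 11.471 m.
Summing the layer offsets gives 22.076 m.

22.1 m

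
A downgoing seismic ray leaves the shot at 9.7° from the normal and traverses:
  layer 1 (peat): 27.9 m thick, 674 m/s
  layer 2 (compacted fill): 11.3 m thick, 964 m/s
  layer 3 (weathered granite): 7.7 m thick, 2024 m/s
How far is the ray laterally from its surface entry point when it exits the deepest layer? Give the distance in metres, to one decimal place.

p = sin θ₁/V₁ = sin 9.7°/674 = 2.4998e-04 s/m is conserved through the stack.
Layer 1: θ = 9.70°; offset = 27.9·tan 9.70° = 4.769 m.
Layer 2: sin θ = p·964 = 0.2410 → θ = 13.94°; offset = 11.3·tan 13.94° = 2.806 m.
Layer 3: sin θ = p·2024 = 0.5060 → θ = 30.40°; offset = 7.7·tan 30.40° = 4.517 m.
Σ offsets = 12.092 m.

12.1 m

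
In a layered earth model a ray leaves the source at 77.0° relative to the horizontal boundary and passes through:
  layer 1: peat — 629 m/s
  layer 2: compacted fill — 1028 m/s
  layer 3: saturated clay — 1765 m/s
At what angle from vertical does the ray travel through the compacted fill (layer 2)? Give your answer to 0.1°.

From the normal: θ₁ = 90° − 77.0° = 13.0°.
Ray parameter p = sin 13.0° / 629 = 3.5763e-04 s/m.
sin θ_2 = p·V_2 = 3.5763e-04 × 1028 = 0.3676.
θ_2 = arcsin 0.3676 = 21.57°.

21.6°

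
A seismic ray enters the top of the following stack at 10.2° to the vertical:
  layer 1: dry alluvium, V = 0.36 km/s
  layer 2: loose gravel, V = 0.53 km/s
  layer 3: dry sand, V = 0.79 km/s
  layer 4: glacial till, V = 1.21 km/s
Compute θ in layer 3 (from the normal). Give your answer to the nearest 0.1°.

22.9°

Ray parameter p = sin 10.2° / 0.36 = 4.9190e-01 s/km.
sin θ_3 = p·V_3 = 4.9190e-01 × 0.79 = 0.3886.
θ_3 = arcsin 0.3886 = 22.87°.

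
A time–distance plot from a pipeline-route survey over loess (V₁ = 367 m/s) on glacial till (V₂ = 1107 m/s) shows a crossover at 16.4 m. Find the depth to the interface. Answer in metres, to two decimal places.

5.81 m

x_cross = 2h·√((V₂+V₁)/(V₂−V₁)) → h = x_cross / (2·√((V₂+V₁)/(V₂−V₁))).
√((V₂+V₁)/(V₂−V₁)) = √((1107+367)/(1107−367)) = 1.4113.
h = 16.4 / (2·1.4113) = 5.81 m.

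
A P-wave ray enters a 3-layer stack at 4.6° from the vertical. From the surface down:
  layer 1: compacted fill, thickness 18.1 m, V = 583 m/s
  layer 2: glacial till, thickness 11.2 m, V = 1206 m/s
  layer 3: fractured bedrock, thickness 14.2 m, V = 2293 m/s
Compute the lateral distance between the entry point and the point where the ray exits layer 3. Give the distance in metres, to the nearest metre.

p = sin θ₁/V₁ = sin 4.6°/583 = 1.3756e-04 s/m is conserved through the stack.
Layer 1: θ = 4.60°; offset = 18.1·tan 4.60° = 1.456 m.
Layer 2: sin θ = p·1206 = 0.1659 → θ = 9.55°; offset = 11.2·tan 9.55° = 1.884 m.
Layer 3: sin θ = p·2293 = 0.3154 → θ = 18.39°; offset = 14.2·tan 18.39° = 4.720 m.
Total horizontal offset = 8.061 m.

8 m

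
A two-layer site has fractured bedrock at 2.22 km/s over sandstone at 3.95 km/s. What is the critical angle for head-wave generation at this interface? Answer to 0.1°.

Critical incidence: sin θ_c = V₁/V₂ = 2.22/3.95 = 0.5620.
θ_c = arcsin 0.5620 = 34.20°.

34.2°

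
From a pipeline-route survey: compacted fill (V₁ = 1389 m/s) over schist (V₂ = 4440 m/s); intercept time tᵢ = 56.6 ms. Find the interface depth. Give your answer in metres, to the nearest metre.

41 m

h = tᵢ·V₁·V₂ / (2·√(V₂²−V₁²)).
√(V₂²−V₁²) = √(4440² − 1389²) = 4217.1 m/s.
h = 0.0566 s × 1389 × 4440 / (2 × 4217.1) = 41.39 m.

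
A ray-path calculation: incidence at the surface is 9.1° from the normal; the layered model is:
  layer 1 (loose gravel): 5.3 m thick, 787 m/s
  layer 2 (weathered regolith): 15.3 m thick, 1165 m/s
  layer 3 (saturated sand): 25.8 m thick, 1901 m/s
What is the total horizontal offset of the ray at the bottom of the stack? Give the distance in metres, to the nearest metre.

15 m

Apply Snell's law at each interface; in layer i the horizontal offset is hᵢ·tan θᵢ.
Layer 1: θ = 9.10°; offset = 5.3·tan 9.10° = 0.849 m.
Layer 2: sin θ = 1165·sin 9.1°/787 = 0.2341, θ = 13.54°; offset = 15.3·tan 13.54° = 3.684 m.
Layer 3: sin θ = 1901·sin 9.1°/787 = 0.3820, θ = 22.46°; offset = 25.8·tan 22.46° = 10.665 m.
Summing the layer offsets gives 15.199 m.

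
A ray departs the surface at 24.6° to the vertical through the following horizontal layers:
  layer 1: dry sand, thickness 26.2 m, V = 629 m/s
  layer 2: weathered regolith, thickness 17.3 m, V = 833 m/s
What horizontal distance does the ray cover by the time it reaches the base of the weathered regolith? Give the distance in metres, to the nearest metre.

23 m

Apply Snell's law at each interface; in layer i the horizontal offset is hᵢ·tan θᵢ.
Layer 1: θ = 24.60°; offset = 26.2·tan 24.60° = 11.995 m.
Layer 2: sin θ = 833·sin 24.6°/629 = 0.5513, θ = 33.46°; offset = 17.3·tan 33.46° = 11.431 m.
Total horizontal offset = 23.427 m.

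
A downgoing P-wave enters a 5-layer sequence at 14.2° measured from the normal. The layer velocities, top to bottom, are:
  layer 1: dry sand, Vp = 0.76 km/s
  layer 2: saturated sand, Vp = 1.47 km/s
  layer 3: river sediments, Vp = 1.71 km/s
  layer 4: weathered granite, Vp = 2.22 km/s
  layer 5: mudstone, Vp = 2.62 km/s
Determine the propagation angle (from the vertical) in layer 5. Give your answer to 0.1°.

Ray parameter p = sin 14.2° / 0.76 = 3.2277e-01 s/km.
sin θ_5 = p·V_5 = 3.2277e-01 × 2.62 = 0.8457.
θ_5 = arcsin 0.8457 = 57.74°.

57.7°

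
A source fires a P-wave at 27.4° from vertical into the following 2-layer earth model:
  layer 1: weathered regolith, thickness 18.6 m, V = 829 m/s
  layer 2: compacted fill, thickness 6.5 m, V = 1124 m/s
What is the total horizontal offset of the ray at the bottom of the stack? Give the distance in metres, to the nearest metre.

15 m

p = sin θ₁/V₁ = sin 27.4°/829 = 5.5513e-04 s/m is conserved through the stack.
Layer 1: θ = 27.40°; offset = 18.6·tan 27.40° = 9.641 m.
Layer 2: sin θ = p·1124 = 0.6240 → θ = 38.61°; offset = 6.5·tan 38.61° = 5.190 m.
Summing the layer offsets gives 14.831 m.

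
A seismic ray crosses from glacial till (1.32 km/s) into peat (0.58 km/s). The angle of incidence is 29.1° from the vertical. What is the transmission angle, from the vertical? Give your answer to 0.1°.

12.3°

sin θ₁/V₁ = sin θ₂/V₂ ⇒ sin θ₂ = 0.58·sin 29.1°/1.32 = 0.58·0.4863/1.32 = 0.2137.
θ₂ = sin⁻¹(0.2137) = 12.34° (from vertical).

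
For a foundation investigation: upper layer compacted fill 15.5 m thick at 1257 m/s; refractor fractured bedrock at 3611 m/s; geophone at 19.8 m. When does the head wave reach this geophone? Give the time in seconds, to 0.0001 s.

0.0286 s

θ_c = arcsin(V₁/V₂) = arcsin(1257/3611) = 20.37°, cos θ_c = 0.9375.
Intercept time tᵢ = 2h cos θ_c / V₁ = 2·15.5·0.9375/1257 = 0.02312 s.
t = x/V₂ + tᵢ = 19.8/3611 + 0.02312 = 0.02860 s.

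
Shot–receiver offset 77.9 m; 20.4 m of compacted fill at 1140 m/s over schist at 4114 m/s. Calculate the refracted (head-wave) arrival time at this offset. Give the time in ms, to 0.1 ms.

θ_c = arcsin(V₁/V₂) = arcsin(1140/4114) = 16.09°, cos θ_c = 0.9608.
Intercept time tᵢ = 2h cos θ_c / V₁ = 2·20.4·0.9608/1140 = 0.03439 s.
t = x/V₂ + tᵢ = 77.9/4114 + 0.03439 = 0.05332 s.

53.3 ms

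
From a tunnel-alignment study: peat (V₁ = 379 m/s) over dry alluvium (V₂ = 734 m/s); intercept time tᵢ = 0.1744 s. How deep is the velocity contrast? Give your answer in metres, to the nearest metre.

39 m

θ_c = arcsin(379/734) = 31.09°; cos θ_c = 0.8564.
tᵢ = 2h cos θ_c/V₁ ⇒ h = tᵢ·V₁/(2 cos θ_c) = 0.1744·379/(2·0.8564) = 38.59 m.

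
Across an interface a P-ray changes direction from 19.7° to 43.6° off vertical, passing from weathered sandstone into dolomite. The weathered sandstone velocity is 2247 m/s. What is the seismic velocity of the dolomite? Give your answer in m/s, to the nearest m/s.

sin 19.7° = 0.3371; sin 43.6° = 0.6896.
V₂ = V₁·(sin θ₂/sin θ₁) = 2247·(0.6896/0.3371) = 4596.85 m/s.

4597 m/s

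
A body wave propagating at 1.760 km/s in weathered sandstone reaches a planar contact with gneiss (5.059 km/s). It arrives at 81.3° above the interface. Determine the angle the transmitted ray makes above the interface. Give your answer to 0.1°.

64.2°

Angle from the normal: 90° − 81.3° = 8.7°.
Snell's law: sin θ₂ = (V₂/V₁)·sin θ₁ = (5.059/1.760)·sin 8.7° = 0.4348.
θ₂ = arcsin 0.4348 = 25.77° from the normal.
From the interface: 90° − 25.77° = 64.23°.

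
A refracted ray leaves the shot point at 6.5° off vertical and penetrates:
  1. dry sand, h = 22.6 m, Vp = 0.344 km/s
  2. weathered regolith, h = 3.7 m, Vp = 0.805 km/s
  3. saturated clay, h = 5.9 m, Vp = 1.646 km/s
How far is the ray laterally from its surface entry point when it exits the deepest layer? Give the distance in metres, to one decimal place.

Apply Snell's law at each interface; in layer i the horizontal offset is hᵢ·tan θᵢ.
Layer 1: θ = 6.50°; offset = 22.6·tan 6.50° = 2.575 m.
Layer 2: sin θ = 0.805·sin 6.5°/0.344 = 0.2649, θ = 15.36°; offset = 3.7·tan 15.36° = 1.016 m.
Layer 3: sin θ = 1.646·sin 6.5°/0.344 = 0.5417, θ = 32.80°; offset = 5.9·tan 32.80° = 3.802 m.
Total horizontal offset = 7.393 m.

7.4 m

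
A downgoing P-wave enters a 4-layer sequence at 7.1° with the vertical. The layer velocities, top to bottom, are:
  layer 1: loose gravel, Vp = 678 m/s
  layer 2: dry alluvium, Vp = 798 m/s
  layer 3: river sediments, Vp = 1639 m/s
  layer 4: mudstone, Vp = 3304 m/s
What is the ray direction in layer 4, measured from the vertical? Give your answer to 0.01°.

37.04°

Snell's law across each interface conserves sin θ / V, so sin θ_4 = V_4·sin θ₁/V₁.
sin θ_4 = 3304 × sin 7.1° / 678 = 0.6023.
θ_4 = arcsin 0.6023 = 37.04°.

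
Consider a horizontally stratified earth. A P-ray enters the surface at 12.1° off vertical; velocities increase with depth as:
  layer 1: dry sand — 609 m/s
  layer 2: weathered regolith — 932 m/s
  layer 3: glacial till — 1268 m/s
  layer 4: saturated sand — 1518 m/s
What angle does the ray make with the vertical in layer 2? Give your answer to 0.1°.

Ray parameter p = sin 12.1° / 609 = 3.4420e-04 s/m.
sin θ_2 = p·V_2 = 3.4420e-04 × 932 = 0.3208.
θ_2 = arcsin 0.3208 = 18.71°.

18.7°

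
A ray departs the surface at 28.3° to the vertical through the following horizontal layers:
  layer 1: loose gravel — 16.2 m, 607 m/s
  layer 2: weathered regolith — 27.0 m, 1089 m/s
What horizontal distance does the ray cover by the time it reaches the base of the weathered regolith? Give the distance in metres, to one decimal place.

52.4 m

p = sin θ₁/V₁ = sin 28.3°/607 = 7.8103e-04 s/m is conserved through the stack.
Layer 1: θ = 28.30°; offset = 16.2·tan 28.30° = 8.723 m.
Layer 2: sin θ = p·1089 = 0.8505 → θ = 58.27°; offset = 27.0·tan 58.27° = 43.668 m.
Σ offsets = 52.390 m.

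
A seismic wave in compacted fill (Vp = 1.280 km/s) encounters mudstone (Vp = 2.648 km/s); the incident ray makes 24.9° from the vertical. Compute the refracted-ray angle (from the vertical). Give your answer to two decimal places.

Snell's law: sin θ₂ = (V₂/V₁)·sin θ₁ = (2.648/1.280)·sin 24.9° = 0.8710.
θ₂ = sin⁻¹(0.8710) = 60.58° (from vertical).

60.58°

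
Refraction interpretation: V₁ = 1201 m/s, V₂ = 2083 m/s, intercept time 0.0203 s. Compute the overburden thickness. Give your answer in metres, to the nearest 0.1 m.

14.9 m

θ_c = arcsin(1201/2083) = 35.21°; cos θ_c = 0.8170.
tᵢ = 2h cos θ_c/V₁ ⇒ h = tᵢ·V₁/(2 cos θ_c) = 0.0203·1201/(2·0.8170) = 14.92 m.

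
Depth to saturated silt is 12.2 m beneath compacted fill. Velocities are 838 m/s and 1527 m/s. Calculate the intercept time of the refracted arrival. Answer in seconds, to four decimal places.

0.0243 s

θ_c = arcsin(V₁/V₂) = arcsin(838/1527) = 33.28°; cos θ_c = 0.8360.
tᵢ = 2h·cos θ_c / V₁ = 2·12.2·0.8360 / 838 = 0.02434 s.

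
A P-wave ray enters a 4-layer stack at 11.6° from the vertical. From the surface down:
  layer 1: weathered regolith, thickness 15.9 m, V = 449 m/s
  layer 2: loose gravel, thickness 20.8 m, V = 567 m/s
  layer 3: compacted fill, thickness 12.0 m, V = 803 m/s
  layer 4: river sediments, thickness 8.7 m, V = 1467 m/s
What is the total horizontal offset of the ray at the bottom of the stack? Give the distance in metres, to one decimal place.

p = sin θ₁/V₁ = sin 11.6°/449 = 4.4784e-04 s/m is conserved through the stack.
Layer 1: θ = 11.60°; offset = 15.9·tan 11.60° = 3.264 m.
Layer 2: sin θ = p·567 = 0.2539 → θ = 14.71°; offset = 20.8·tan 14.71° = 5.461 m.
Layer 3: sin θ = p·803 = 0.3596 → θ = 21.08°; offset = 12.0·tan 21.08° = 4.625 m.
Layer 4: sin θ = p·1467 = 0.6570 → θ = 41.07°; offset = 8.7·tan 41.07° = 7.581 m.
Σ offsets = 20.930 m.

20.9 m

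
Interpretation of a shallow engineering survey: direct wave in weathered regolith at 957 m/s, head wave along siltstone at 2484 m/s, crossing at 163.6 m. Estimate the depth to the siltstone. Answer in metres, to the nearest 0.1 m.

h = (x_cross/2)·√((V₂−V₁)/(V₂+V₁)).
(V₂−V₁)/(V₂+V₁) = (2484−957)/(2484+957) = 0.4438; √ = 0.6662.
h = (163.6/2)·0.6662 = 54.49 m.

54.5 m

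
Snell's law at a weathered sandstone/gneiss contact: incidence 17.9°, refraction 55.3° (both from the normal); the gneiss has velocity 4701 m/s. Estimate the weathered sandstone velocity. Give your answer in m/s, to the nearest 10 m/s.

1760 m/s

sin 17.9° = 0.3074; sin 55.3° = 0.8221.
V₁ = V₂·(sin θ₁/sin θ₂) = 4701·(0.3074/0.8221) = 1757.46 m/s.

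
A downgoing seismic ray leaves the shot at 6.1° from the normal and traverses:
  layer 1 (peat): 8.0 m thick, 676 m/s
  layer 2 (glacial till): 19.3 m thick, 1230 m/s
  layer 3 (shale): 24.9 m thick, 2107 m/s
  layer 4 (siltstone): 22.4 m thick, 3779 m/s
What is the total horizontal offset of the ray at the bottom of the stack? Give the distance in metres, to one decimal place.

p = sin θ₁/V₁ = sin 6.1°/676 = 1.5720e-04 s/m is conserved through the stack.
Layer 1: θ = 6.10°; offset = 8.0·tan 6.10° = 0.855 m.
Layer 2: sin θ = p·1230 = 0.1934 → θ = 11.15°; offset = 19.3·tan 11.15° = 3.803 m.
Layer 3: sin θ = p·2107 = 0.3312 → θ = 19.34°; offset = 24.9·tan 19.34° = 8.740 m.
Layer 4: sin θ = p·3779 = 0.5940 → θ = 36.44°; offset = 22.4·tan 36.44° = 16.541 m.
Total horizontal offset = 29.940 m.

29.9 m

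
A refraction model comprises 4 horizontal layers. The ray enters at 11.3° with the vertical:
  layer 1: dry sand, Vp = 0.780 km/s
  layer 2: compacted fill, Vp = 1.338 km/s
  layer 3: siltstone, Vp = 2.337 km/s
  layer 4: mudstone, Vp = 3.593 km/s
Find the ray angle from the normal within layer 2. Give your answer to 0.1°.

19.6°

Ray parameter p = sin 11.3° / 0.780 = 2.5121e-01 s/km.
sin θ_2 = p·V_2 = 2.5121e-01 × 1.338 = 0.3361.
θ_2 = 19.64° from the vertical.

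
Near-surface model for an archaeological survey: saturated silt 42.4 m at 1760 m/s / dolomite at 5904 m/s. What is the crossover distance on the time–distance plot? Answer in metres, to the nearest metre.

115 m

θ_c = arcsin(1760/5904) = 17.34°, so cos θ_c = 0.9545 and tᵢ = 2h cos θ_c/V₁ = 0.0460 s.
At crossover x/V₁ = x/V₂ + tᵢ ⇒ x = tᵢ/(1/V₁ − 1/V₂) = 0.04599/(5.6818e-04 − 1.6938e-04) = 115.32 m.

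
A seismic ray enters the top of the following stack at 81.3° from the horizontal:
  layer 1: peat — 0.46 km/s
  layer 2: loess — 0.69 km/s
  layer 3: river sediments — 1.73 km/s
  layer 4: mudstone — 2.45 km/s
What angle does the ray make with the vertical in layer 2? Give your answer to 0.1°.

From the normal: θ₁ = 90° − 81.3° = 8.7°.
Ray parameter p = sin 8.7° / 0.46 = 3.2883e-01 s/km.
sin θ_2 = p·V_2 = 3.2883e-01 × 0.69 = 0.2269.
θ_2 = 13.11° from the vertical.

13.1°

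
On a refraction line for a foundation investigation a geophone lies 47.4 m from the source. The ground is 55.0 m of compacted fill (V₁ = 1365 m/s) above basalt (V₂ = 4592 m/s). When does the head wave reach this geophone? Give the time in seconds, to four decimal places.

0.0873 s

t = x/V₂ + 2h·√(V₂²−V₁²)/(V₁V₂).
√(V₂²−V₁²) = √(4592²−1365²) = 4384.4 m/s; delay term = 2·55.0·4384.4/(1365·4592) = 0.07694 s.
t = 47.4/4592 + 0.07694 = 0.08727 s.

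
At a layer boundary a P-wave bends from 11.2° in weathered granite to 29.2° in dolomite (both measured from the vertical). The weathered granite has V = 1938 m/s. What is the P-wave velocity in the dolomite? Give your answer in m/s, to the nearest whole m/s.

Snell's law: sin 11.2°/V₁ = sin 29.2°/V₂.
V₂ = V₁·sin 29.2°/sin 11.2° = 1938 × 2.5117 = 4867.69 m/s.

4868 m/s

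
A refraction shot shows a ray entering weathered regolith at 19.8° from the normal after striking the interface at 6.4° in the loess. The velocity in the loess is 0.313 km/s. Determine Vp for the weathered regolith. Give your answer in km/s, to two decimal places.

Snell's law: sin 6.4°/V₁ = sin 19.8°/V₂.
V₂ = V₁·sin 19.8°/sin 6.4° = 0.313 × 3.0389 = 0.95 km/s.

0.95 km/s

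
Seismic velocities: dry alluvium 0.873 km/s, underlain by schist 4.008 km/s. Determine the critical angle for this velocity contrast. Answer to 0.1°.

12.6°

At critical incidence the refracted ray runs along the interface (θ₂ = 90°), so sin θ_c = V₁/V₂.
θ_c = arcsin(0.873/4.008) = arcsin 0.2178 = 12.58°.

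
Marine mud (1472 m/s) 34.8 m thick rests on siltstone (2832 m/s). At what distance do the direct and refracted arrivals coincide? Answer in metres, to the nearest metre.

x_cross = 2h·√((V₂+V₁)/(V₂−V₁)).
(V₂+V₁)/(V₂−V₁) = (2832+1472)/(2832−1472) = 3.1647; √ = 1.7790.
x_cross = 2·34.8·1.7790 = 123.82 m.

124 m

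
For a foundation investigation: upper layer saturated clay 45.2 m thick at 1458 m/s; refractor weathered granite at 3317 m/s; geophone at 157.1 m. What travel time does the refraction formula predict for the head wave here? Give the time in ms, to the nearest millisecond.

103 ms

θ_c = arcsin(V₁/V₂) = arcsin(1458/3317) = 26.08°, cos θ_c = 0.8982.
Intercept time tᵢ = 2h cos θ_c / V₁ = 2·45.2·0.8982/1458 = 0.05569 s.
t = x/V₂ + tᵢ = 157.1/3317 + 0.05569 = 0.10305 s.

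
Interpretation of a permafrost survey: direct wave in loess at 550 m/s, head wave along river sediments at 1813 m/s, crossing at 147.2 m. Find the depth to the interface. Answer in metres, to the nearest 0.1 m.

53.8 m

x_cross = 2h·√((V₂+V₁)/(V₂−V₁)) → h = x_cross / (2·√((V₂+V₁)/(V₂−V₁))).
√((V₂+V₁)/(V₂−V₁)) = √((1813+550)/(1813−550)) = 1.3678.
h = 147.2 / (2·1.3678) = 53.81 m.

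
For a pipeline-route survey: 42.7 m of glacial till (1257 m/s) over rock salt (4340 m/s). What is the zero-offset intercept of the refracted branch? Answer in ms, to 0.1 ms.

65.0 ms

θ_c = arcsin(V₁/V₂) = arcsin(1257/4340) = 16.84°; cos θ_c = 0.9571.
tᵢ = 2h·cos θ_c / V₁ = 2·42.7·0.9571 / 1257 = 0.06503 s.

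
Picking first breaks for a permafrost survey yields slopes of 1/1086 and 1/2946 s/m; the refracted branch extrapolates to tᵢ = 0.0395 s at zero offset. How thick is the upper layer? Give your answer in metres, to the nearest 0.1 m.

h = tᵢ·V₁·V₂ / (2·√(V₂²−V₁²)).
√(V₂²−V₁²) = √(2946² − 1086²) = 2738.5 m/s.
h = 0.0395 s × 1086 × 2946 / (2 × 2738.5) = 23.07 m.

23.1 m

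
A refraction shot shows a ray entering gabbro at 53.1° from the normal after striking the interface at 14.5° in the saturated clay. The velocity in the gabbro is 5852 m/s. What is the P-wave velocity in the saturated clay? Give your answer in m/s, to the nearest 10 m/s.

1830 m/s

Snell's law: sin 14.5°/V₁ = sin 53.1°/V₂.
V₁ = V₂·sin 14.5°/sin 53.1° = 5852 × 0.3131 = 1832.25 m/s.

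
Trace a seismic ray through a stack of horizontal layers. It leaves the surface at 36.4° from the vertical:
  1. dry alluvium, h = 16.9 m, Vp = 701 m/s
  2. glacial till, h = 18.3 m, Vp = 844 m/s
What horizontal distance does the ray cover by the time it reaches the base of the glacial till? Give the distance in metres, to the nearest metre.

Apply Snell's law at each interface; in layer i the horizontal offset is hᵢ·tan θᵢ.
Layer 1: θ = 36.40°; offset = 16.9·tan 36.40° = 12.460 m.
Layer 2: sin θ = 844·sin 36.4°/701 = 0.7145, θ = 45.60°; offset = 18.3·tan 45.60° = 18.687 m.
Σ offsets = 31.147 m.

31 m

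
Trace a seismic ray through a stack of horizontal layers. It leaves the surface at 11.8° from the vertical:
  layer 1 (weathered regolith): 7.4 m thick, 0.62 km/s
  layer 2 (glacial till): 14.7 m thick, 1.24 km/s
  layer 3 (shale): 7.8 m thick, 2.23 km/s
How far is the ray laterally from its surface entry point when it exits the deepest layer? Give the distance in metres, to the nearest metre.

Ray parameter p = sin 11.8° / 0.62 km/s = 3.2983e-01 s/km.
Layer 1: θ = 11.80°; offset = 7.4·tan 11.80° = 1.546 m.
Layer 2: sin θ = p·1.24 = 0.4090 → θ = 24.14°; offset = 14.7·tan 24.14° = 6.588 m.
Layer 3: sin θ = p·2.23 = 0.7355 → θ = 47.35°; offset = 7.8·tan 47.35° = 8.468 m.
Summing the layer offsets gives 16.602 m.

17 m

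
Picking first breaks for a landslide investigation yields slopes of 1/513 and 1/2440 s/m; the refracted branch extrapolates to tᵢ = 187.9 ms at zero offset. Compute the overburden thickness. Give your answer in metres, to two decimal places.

49.30 m

h = tᵢ·V₁·V₂ / (2·√(V₂²−V₁²)).
√(V₂²−V₁²) = √(2440² − 513²) = 2385.5 m/s.
h = 0.1879 s × 513 × 2440 / (2 × 2385.5) = 49.30 m.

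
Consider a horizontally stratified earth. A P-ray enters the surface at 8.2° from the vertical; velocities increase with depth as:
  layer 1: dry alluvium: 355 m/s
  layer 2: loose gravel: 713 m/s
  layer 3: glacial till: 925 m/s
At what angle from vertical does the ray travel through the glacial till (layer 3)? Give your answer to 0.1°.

21.8°

Snell's law across each interface conserves sin θ / V, so sin θ_3 = V_3·sin θ₁/V₁.
sin θ_3 = 925 × sin 8.2° / 355 = 0.3716.
θ_3 = 21.82° from the vertical.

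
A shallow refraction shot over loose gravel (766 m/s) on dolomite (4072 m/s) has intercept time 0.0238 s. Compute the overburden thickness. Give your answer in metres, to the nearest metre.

h = tᵢ·V₁·V₂ / (2·√(V₂²−V₁²)).
√(V₂²−V₁²) = √(4072² − 766²) = 3999.3 m/s.
h = 0.0238 s × 766 × 4072 / (2 × 3999.3) = 9.28 m.

9 m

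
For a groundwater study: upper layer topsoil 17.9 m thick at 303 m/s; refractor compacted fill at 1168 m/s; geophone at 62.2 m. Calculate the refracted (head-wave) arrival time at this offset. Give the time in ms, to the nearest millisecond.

θ_c = arcsin(V₁/V₂) = arcsin(303/1168) = 15.04°, cos θ_c = 0.9658.
Intercept time tᵢ = 2h cos θ_c / V₁ = 2·17.9·0.9658/303 = 0.11411 s.
t = x/V₂ + tᵢ = 62.2/1168 + 0.11411 = 0.16736 s.

167 ms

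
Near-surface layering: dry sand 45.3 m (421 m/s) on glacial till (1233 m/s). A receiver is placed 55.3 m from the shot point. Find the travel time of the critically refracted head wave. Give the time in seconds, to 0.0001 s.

θ_c = arcsin(V₁/V₂) = arcsin(421/1233) = 19.96°, cos θ_c = 0.9399.
Intercept time tᵢ = 2h cos θ_c / V₁ = 2·45.3·0.9399/421 = 0.20227 s.
t = x/V₂ + tᵢ = 55.3/1233 + 0.20227 = 0.24712 s.

0.2471 s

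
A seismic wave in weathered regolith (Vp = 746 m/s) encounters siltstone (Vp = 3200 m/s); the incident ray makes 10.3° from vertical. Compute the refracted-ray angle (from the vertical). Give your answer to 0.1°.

sin θ₁/V₁ = sin θ₂/V₂ ⇒ sin θ₂ = 3200·sin 10.3°/746 = 3200·0.1788/746 = 0.7670.
θ₂ = arcsin 0.7670 = 50.08° from the normal.

50.1°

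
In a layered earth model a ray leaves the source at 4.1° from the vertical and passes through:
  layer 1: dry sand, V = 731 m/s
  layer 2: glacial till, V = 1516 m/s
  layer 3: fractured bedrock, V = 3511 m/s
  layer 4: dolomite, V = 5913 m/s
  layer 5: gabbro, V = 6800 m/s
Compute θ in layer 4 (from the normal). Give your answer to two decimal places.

Ray parameter p = sin 4.1° / 731 = 9.7808e-05 s/m.
sin θ_4 = p·V_4 = 9.7808e-05 × 5913 = 0.5783.
θ_4 = 35.33° from the vertical.

35.33°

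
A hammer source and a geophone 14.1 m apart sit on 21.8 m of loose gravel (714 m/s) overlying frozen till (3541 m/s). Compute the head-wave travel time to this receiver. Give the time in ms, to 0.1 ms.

t = x/V₂ + 2h·√(V₂²−V₁²)/(V₁V₂).
√(V₂²−V₁²) = √(3541²−714²) = 3468.3 m/s; delay term = 2·21.8·3468.3/(714·3541) = 0.05981 s.
t = 14.1/3541 + 0.05981 = 0.06379 s.

63.8 ms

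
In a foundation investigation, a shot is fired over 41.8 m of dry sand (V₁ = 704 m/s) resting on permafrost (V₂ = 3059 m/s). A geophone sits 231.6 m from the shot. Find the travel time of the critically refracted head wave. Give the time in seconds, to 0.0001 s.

0.1913 s

t = x/V₂ + 2h·√(V₂²−V₁²)/(V₁V₂).
√(V₂²−V₁²) = √(3059²−704²) = 2976.9 m/s; delay term = 2·41.8·2976.9/(704·3059) = 0.11556 s.
t = 231.6/3059 + 0.11556 = 0.19127 s.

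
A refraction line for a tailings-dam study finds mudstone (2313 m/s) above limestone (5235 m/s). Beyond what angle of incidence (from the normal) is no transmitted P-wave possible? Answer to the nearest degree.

At critical incidence the refracted ray runs along the interface (θ₂ = 90°), so sin θ_c = V₁/V₂.
θ_c = arcsin(2313/5235) = arcsin 0.4418 = 26.22°.

26°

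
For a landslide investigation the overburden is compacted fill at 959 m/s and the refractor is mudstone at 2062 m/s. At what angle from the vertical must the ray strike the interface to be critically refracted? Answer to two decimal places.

At critical incidence the refracted ray runs along the interface (θ₂ = 90°), so sin θ_c = V₁/V₂.
θ_c = arcsin(959/2062) = arcsin 0.4651 = 27.72°.

27.72°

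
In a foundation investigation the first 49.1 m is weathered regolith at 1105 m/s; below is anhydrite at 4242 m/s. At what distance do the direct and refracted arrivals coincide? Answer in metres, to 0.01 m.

θ_c = arcsin(1105/4242) = 15.10°, so cos θ_c = 0.9655 and tᵢ = 2h cos θ_c/V₁ = 0.0858 s.
At crossover x/V₁ = x/V₂ + tᵢ ⇒ x = tᵢ/(1/V₁ − 1/V₂) = 0.08580/(9.0498e-04 − 2.3574e-04) = 128.21 m.

128.21 m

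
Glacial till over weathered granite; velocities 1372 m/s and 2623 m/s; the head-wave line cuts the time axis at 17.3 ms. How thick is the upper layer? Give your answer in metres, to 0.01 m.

h = tᵢ·V₁·V₂ / (2·√(V₂²−V₁²)).
√(V₂²−V₁²) = √(2623² − 1372²) = 2235.6 m/s.
h = 0.0173 s × 1372 × 2623 / (2 × 2235.6) = 13.92 m.

13.92 m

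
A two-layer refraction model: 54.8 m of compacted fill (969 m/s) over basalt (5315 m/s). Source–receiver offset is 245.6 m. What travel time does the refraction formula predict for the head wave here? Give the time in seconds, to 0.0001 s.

θ_c = arcsin(V₁/V₂) = arcsin(969/5315) = 10.50°, cos θ_c = 0.9832.
Intercept time tᵢ = 2h cos θ_c / V₁ = 2·54.8·0.9832/969 = 0.11121 s.
t = x/V₂ + tᵢ = 245.6/5315 + 0.11121 = 0.15742 s.

0.1574 s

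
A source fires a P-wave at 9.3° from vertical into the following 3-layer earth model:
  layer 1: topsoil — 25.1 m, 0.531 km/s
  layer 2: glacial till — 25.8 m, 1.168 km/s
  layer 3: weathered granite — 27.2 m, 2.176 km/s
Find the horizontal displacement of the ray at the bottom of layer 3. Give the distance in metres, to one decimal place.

38.0 m

p = sin θ₁/V₁ = sin 9.3°/0.531 = 3.0434e-01 s/km is conserved through the stack.
Layer 1: θ = 9.30°; offset = 25.1·tan 9.30° = 4.110 m.
Layer 2: sin θ = p·1.168 = 0.3555 → θ = 20.82°; offset = 25.8·tan 20.82° = 9.812 m.
Layer 3: sin θ = p·2.176 = 0.6622 → θ = 41.47°; offset = 27.2·tan 41.47° = 24.040 m.
Summing the layer offsets gives 37.962 m.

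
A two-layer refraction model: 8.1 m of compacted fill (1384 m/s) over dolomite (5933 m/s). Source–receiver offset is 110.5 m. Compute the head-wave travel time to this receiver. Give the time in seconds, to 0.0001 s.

0.0300 s

t = x/V₂ + 2h·√(V₂²−V₁²)/(V₁V₂).
√(V₂²−V₁²) = √(5933²−1384²) = 5769.3 m/s; delay term = 2·8.1·5769.3/(1384·5933) = 0.01138 s.
t = 110.5/5933 + 0.01138 = 0.03001 s.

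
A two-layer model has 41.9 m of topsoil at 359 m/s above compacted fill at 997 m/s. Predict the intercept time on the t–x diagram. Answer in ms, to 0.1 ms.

217.8 ms

tᵢ = 2h·√(V₂²−V₁²)/(V₁V₂).
√(V₂²−V₁²) = √(997²−359²) = 930.1 m/s.
tᵢ = 2·41.9·930.1/(359·997) = 0.21777 s.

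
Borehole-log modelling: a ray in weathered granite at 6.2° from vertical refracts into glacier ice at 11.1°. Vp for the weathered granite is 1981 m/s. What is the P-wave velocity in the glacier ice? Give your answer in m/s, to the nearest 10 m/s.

3530 m/s

sin 6.2° = 0.1080; sin 11.1° = 0.1925.
V₂ = V₁·(sin θ₂/sin θ₁) = 1981·(0.1925/0.1080) = 3531.37 m/s.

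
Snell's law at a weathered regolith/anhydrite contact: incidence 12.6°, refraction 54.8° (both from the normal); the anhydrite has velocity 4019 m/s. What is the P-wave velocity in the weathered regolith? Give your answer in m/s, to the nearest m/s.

sin 12.6° = 0.2181; sin 54.8° = 0.8171.
V₁ = V₂·(sin θ₁/sin θ₂) = 4019·(0.2181/0.8171) = 1072.90 m/s.

1073 m/s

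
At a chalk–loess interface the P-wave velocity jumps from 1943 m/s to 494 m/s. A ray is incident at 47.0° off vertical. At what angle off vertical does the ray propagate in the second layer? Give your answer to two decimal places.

Snell's law: sin θ₂ = (V₂/V₁)·sin θ₁ = (494/1943)·sin 47.0° = 0.1859.
θ₂ = arcsin 0.1859 = 10.72° from the normal.

10.72°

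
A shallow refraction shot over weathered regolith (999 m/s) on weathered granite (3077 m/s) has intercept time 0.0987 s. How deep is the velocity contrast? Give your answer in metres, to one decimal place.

52.1 m

θ_c = arcsin(999/3077) = 18.95°; cos θ_c = 0.9458.
tᵢ = 2h cos θ_c/V₁ ⇒ h = tᵢ·V₁/(2 cos θ_c) = 0.0987·999/(2·0.9458) = 52.12 m.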